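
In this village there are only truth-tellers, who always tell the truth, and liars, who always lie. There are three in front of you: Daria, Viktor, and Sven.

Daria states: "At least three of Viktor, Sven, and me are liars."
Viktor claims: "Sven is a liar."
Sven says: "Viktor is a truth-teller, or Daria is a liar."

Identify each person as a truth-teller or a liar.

Daria: liar, Viktor: liar, Sven: truth-teller

Consider Daria. Suppose Daria is a truth-teller.
Then Daria's own statement would have to be true, but it can't be — contradiction.
So Daria is a liar.
With that fixed, Sven's statement is true, so Sven is a truth-teller.
With that fixed, Viktor's statement is false, so Viktor is a liar.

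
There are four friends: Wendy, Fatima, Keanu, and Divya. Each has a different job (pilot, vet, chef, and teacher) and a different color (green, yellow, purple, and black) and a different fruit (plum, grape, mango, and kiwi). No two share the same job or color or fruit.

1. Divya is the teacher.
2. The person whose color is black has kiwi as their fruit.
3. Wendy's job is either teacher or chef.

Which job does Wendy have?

Clue 1 rules out teacher for Wendy's job.
With clues 1–3, pilot and vet are impossible for Wendy's job.
That leaves chef.

chef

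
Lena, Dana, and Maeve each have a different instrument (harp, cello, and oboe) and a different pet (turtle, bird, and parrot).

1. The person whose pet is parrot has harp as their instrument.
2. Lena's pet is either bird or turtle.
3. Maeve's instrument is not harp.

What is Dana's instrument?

With clues 1–3, cello and oboe are impossible for Dana's instrument.
That leaves harp.

harp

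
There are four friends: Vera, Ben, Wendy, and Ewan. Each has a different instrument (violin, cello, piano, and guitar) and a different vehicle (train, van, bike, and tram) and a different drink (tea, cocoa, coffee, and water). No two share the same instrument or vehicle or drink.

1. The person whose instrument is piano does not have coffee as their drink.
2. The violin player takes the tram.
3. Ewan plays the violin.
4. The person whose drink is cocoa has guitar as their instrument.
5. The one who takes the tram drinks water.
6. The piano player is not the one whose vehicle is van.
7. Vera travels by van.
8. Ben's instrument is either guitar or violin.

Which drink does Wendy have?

tea

With clues 1–5, water is impossible for Wendy's drink.
With clues 1–8, cocoa and coffee are impossible for Wendy's drink.
That leaves tea.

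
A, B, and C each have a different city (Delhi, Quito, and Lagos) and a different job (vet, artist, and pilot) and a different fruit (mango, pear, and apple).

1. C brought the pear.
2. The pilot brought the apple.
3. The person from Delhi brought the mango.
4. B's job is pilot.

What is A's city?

With clues 1–4, Lagos and Quito are impossible for A's city.
That leaves Delhi.

Delhi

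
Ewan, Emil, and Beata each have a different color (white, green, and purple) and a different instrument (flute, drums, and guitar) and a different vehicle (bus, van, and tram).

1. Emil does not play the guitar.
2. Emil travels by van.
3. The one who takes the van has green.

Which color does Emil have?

With clues 1–3, purple and white are impossible for Emil's color.
That leaves green.

green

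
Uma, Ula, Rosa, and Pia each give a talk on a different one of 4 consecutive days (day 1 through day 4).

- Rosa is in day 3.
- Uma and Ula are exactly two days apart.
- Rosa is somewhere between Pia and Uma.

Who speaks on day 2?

Ula

With clue 1, Rosa is ruled out for day 2.
With clues 1–2, Pia is ruled out for day 2.
With clues 1–3, Uma is ruled out for day 2.
So day 2 is Ula.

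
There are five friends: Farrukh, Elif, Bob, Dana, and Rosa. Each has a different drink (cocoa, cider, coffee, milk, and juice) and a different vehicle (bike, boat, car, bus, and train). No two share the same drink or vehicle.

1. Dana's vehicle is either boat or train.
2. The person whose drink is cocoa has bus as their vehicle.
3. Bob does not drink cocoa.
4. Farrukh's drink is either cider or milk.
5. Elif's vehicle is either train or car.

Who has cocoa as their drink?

With clues 1–2, Dana is impossible for the one with drink cocoa.
With clues 1–3, Bob is impossible for the one with drink cocoa.
With clues 1–4, Farrukh is impossible for the one with drink cocoa.
With clues 1–5, Elif is impossible for the one with drink cocoa.
That leaves Rosa.

Rosa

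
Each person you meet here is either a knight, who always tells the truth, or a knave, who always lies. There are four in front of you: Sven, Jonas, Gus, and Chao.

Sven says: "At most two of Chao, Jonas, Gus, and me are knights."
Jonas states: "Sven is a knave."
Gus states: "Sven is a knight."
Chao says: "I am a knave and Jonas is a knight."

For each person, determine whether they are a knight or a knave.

Sven: knight, Jonas: knave, Gus: knight, Chao: knave

Consider Sven. Suppose Sven is a knave.
Then no assignment of the remaining roles makes every statement match its speaker's type — contradiction.
So Sven is a knight.
With that fixed, Jonas's statement is false, so Jonas is a knave.
With that fixed, Gus's statement is true, so Gus is a knight.
With that fixed, Chao's statement is false, so Chao is a knave.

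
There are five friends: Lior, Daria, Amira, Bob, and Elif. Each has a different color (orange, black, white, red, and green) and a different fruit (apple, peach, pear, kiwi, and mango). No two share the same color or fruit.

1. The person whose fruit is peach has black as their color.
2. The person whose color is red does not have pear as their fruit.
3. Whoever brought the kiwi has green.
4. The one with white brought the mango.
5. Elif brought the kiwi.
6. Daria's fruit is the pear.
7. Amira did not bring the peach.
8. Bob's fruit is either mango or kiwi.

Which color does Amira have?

With clues 1–5, green is impossible for Amira's color.
With clues 1–6, orange is impossible for Amira's color.
With clues 1–7, black is impossible for Amira's color.
With clues 1–8, white is impossible for Amira's color.
That leaves red.

red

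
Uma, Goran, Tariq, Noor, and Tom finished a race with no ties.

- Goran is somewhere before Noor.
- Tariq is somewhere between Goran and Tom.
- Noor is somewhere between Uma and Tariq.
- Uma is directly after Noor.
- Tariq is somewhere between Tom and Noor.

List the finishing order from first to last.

From clue 1: Goran is in {1,2,3,4}.
From clues 1–2: Tariq is in {2,3,4}.
From clues 1–3: Tariq is in {2,4}.
From clues 1–4: Tariq → place 2.
From clues 1–5: Tom → place 1, Goran → place 3, Noor → place 4, Uma → place 5.

Tom, Tariq, Goran, Noor, Uma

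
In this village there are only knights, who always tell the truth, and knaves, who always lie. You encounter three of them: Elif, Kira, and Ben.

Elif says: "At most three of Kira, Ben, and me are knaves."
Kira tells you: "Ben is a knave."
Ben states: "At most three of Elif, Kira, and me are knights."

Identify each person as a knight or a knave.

Regardless of anyone's role, Elif's statement is true, so Elif is a knight.
With that fixed, Ben's statement is true, so Ben is a knight.
With that fixed, Kira's statement is false, so Kira is a knave.

Elif: knight, Kira: knave, Ben: knight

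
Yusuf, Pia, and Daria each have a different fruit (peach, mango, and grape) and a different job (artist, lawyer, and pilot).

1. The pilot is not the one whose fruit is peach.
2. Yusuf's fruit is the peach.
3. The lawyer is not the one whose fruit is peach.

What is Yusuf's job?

artist

With clues 1–2, pilot is impossible for Yusuf's job.
With clues 1–3, lawyer is impossible for Yusuf's job.
That leaves artist.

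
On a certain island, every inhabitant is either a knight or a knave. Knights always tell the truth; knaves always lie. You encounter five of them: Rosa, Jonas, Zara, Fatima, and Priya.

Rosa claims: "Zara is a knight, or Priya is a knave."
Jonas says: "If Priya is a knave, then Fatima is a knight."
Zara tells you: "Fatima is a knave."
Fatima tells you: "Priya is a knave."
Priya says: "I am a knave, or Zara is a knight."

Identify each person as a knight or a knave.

Rosa: knight, Jonas: knight, Zara: knight, Fatima: knave, Priya: knight

Consider Rosa. Suppose Rosa is a knave.
Then no assignment of the remaining roles makes every statement match its speaker's type — contradiction.
So Rosa is a knight.
Consider Jonas. Suppose Jonas is a knave.
Then no assignment of the remaining roles makes every statement match its speaker's type — contradiction.
So Jonas is a knight.
Consider Zara. Suppose Zara is a knave.
Then whichever role Priya has, Priya's statement has the wrong truth value — contradiction.
So Zara is a knight.
With that fixed, Priya's statement is true, so Priya is a knight.
With that fixed, Fatima's statement is false, so Fatima is a knave.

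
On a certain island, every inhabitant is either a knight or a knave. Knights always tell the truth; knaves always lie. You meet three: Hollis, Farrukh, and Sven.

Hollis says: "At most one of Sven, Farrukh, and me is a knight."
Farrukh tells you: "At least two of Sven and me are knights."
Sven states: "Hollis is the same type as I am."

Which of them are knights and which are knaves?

Hollis: knight, Farrukh: knave, Sven: knave

Consider Hollis. Suppose Hollis is a knave.
Then whichever role Sven has, Sven's statement has the wrong truth value — contradiction.
So Hollis is a knight.
Consider Farrukh. Suppose Farrukh is a knight.
Then Hollis's statement comes out false, contradicting Hollis being a knight.
So Farrukh is a knave.
Consider Sven. Suppose Sven is a knight.
Then Hollis's statement comes out false, contradicting Hollis being a knight.
So Sven is a knave.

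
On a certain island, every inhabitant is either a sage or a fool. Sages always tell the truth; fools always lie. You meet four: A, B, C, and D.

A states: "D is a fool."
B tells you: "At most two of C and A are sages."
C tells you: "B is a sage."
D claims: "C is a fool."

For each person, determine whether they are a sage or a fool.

A: sage, B: sage, C: sage, D: fool

Regardless of anyone's role, B's statement is true, so B is a sage.
With that fixed, C's statement is true, so C is a sage.
With that fixed, D's statement is false, so D is a fool.
With that fixed, A's statement is true, so A is a sage.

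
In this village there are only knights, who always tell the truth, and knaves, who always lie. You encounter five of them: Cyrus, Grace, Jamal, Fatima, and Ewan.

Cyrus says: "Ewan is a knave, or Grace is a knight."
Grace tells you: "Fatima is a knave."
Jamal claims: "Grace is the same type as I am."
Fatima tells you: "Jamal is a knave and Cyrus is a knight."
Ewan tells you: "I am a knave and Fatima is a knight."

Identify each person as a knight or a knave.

Cyrus: knight, Grace: knight, Jamal: knight, Fatima: knave, Ewan: knave

Consider Cyrus. Suppose Cyrus is a knave.
Then no assignment of the remaining roles makes every statement match its speaker's type — contradiction.
So Cyrus is a knight.
Consider Grace. Suppose Grace is a knave.
Then whichever role Jamal has, Jamal's statement has the wrong truth value — contradiction.
So Grace is a knight.
Consider Jamal. Suppose Jamal is a knave.
Then no assignment of the remaining roles makes every statement match its speaker's type — contradiction.
So Jamal is a knight.
With that fixed, Fatima's statement is false, so Fatima is a knave.
With that fixed, Ewan's statement is false, so Ewan is a knave.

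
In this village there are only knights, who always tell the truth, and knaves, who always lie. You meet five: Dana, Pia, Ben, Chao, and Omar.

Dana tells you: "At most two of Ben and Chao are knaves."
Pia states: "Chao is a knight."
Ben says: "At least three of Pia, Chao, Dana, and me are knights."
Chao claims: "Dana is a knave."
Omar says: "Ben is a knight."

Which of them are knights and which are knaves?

Dana: knight, Pia: knave, Ben: knave, Chao: knave, Omar: knave

Regardless of anyone's role, Dana's statement is true, so Dana is a knight.
With that fixed, Chao's statement is false, so Chao is a knave.
With that fixed, Pia's statement is false, so Pia is a knave.
With that fixed, Ben's statement is false, so Ben is a knave.
With that fixed, Omar's statement is false, so Omar is a knave.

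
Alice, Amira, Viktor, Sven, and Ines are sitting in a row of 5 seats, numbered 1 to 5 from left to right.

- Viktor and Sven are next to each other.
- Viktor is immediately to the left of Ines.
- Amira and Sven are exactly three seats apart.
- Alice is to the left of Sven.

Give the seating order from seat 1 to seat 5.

Alice, Sven, Viktor, Ines, Amira

From clues 1–2: Viktor is in {2,3,4}.
From clues 1–3: Alice is in {1,5}.
From clues 1–4: Alice → seat 1, Sven → seat 2, Viktor → seat 3, Ines → seat 4, Amira → seat 5.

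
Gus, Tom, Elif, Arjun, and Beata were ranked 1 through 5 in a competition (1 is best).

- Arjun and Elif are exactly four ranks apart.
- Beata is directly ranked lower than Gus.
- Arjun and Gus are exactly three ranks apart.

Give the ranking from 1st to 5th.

From clue 1: Elif is in {1,5}.
From clues 1–2: Gus is in {2,3}.
From clues 1–3: Elif → rank 1, Gus → rank 2, Beata → rank 3, Tom → rank 4, Arjun → rank 5.

Elif, Gus, Beata, Tom, Arjun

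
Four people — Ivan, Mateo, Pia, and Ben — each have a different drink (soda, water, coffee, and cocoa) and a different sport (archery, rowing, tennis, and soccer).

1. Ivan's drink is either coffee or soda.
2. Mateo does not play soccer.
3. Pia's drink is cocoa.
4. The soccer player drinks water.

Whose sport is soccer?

With clues 1–2, Mateo is impossible for the one with sport soccer.
With clues 1–4, Ivan and Pia are impossible for the one with sport soccer.
That leaves Ben.

Ben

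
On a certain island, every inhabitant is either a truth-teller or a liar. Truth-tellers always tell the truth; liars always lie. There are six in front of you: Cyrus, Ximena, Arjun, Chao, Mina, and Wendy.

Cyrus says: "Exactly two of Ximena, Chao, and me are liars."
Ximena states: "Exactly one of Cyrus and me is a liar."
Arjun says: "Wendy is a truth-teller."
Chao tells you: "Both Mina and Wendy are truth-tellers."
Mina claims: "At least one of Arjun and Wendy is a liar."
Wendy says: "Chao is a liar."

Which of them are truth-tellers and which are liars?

Cyrus: liar, Ximena: liar, Arjun: truth-teller, Chao: liar, Mina: liar, Wendy: truth-teller

Consider Cyrus. Suppose Cyrus is a truth-teller.
Then whichever role Ximena has, Ximena's statement has the wrong truth value — contradiction.
So Cyrus is a liar.
Consider Ximena. Suppose Ximena is a truth-teller.
Then no assignment of the remaining roles makes every statement match its speaker's type — contradiction.
So Ximena is a liar.
Consider Arjun. Suppose Arjun is a liar.
Then no assignment of the remaining roles makes every statement match its speaker's type — contradiction.
So Arjun is a truth-teller.
Consider Chao. Suppose Chao is a truth-teller.
Then Cyrus's statement comes out true, contradicting Cyrus being a liar.
So Chao is a liar.
With that fixed, Wendy's statement is true, so Wendy is a truth-teller.
With that fixed, Mina's statement is false, so Mina is a liar.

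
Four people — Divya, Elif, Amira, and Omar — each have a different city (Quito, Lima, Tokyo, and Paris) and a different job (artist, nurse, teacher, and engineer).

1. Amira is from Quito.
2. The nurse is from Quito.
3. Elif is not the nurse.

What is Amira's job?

nurse

With clues 1–2, artist, engineer, and teacher are impossible for Amira's job.
That leaves nurse.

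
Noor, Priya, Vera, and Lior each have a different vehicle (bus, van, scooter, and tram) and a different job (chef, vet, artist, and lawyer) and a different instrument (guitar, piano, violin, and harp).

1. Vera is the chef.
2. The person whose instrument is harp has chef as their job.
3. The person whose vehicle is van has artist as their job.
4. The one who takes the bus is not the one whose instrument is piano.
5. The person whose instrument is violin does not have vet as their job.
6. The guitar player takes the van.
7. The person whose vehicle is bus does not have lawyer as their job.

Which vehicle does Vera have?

With clues 1–3, van is impossible for Vera's vehicle.
With clues 1–7, scooter and tram are impossible for Vera's vehicle.
That leaves bus.

bus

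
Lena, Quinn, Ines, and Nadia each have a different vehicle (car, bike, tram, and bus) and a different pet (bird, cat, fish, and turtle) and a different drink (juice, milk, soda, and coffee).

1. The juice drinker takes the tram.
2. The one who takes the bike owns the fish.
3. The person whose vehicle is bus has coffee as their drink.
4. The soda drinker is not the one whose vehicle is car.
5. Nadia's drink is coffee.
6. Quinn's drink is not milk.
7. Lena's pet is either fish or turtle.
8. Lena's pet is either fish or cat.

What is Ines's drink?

With clues 1–5, coffee is impossible for Ines's drink.
With clues 1–8, juice and soda are impossible for Ines's drink.
That leaves milk.

milk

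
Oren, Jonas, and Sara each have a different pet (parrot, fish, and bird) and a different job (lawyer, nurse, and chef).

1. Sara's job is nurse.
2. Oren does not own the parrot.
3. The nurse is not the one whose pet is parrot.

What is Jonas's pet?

With clues 1–3, bird and fish are impossible for Jonas's pet.
That leaves parrot.

parrot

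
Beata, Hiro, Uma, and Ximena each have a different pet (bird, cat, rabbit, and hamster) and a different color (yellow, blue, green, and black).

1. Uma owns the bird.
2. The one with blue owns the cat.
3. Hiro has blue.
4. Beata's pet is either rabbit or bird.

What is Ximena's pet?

hamster

Clue 1 rules out bird for Ximena's pet.
With clues 1–3, cat is impossible for Ximena's pet.
With clues 1–4, rabbit is impossible for Ximena's pet.
That leaves hamster.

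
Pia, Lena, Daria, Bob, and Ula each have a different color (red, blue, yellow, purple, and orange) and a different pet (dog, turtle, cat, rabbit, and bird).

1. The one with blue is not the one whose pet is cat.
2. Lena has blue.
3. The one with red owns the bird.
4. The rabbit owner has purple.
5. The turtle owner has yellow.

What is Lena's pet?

dog

With clues 1–2, cat is impossible for Lena's pet.
With clues 1–3, bird is impossible for Lena's pet.
With clues 1–4, rabbit is impossible for Lena's pet.
With clues 1–5, turtle is impossible for Lena's pet.
That leaves dog.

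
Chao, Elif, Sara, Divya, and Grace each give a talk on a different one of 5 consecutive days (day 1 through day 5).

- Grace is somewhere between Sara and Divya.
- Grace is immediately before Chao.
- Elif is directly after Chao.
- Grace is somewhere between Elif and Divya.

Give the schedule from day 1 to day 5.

From clue 1: Grace is in {2,3,4}.
From clues 1–2: Chao is in {3,4}.
From clues 1–3: Grace → day 2, Chao → day 3, Elif → day 4.
From clues 1–4: Divya → day 1, Sara → day 5.

Divya, Grace, Chao, Elif, Sara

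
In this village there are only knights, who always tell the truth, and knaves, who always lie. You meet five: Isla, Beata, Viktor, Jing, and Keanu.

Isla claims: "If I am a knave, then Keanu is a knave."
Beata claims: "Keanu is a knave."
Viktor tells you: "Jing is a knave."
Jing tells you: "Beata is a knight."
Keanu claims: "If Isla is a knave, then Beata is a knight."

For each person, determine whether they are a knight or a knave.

Consider Isla. Suppose Isla is a knave.
Then no assignment of the remaining roles makes every statement match its speaker's type — contradiction.
So Isla is a knight.
With that fixed, Keanu's statement is true, so Keanu is a knight.
With that fixed, Beata's statement is false, so Beata is a knave.
With that fixed, Jing's statement is false, so Jing is a knave.
With that fixed, Viktor's statement is true, so Viktor is a knight.

Isla: knight, Beata: knave, Viktor: knight, Jing: knave, Keanu: knight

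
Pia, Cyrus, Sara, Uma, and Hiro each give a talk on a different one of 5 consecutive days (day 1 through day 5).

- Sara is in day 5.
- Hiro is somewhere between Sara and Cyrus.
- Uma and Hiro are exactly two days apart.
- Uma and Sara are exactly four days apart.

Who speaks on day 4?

Pia

With clue 1, Sara is ruled out for day 4.
With clues 1–2, Cyrus is ruled out for day 4.
With clues 1–4, Hiro and Uma are ruled out for day 4.
So day 4 is Pia.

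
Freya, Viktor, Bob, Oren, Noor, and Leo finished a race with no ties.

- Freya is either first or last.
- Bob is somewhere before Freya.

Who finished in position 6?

Freya

With clues 1–2, Bob, Leo, Noor, Oren, and Viktor are ruled out for place 6.
So place 6 is Freya.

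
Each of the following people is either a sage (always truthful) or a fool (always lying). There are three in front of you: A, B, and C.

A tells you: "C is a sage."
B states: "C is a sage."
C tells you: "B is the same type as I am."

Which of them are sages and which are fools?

A: sage, B: sage, C: sage

Consider A. Suppose A is a fool.
Then no assignment of the remaining roles makes every statement match its speaker's type — contradiction.
So A is a sage.
Consider B. Suppose B is a fool.
Then whichever role C has, C's statement has the wrong truth value — contradiction.
So B is a sage.
Consider C. Suppose C is a fool.
Then A's statement comes out false, contradicting A being a sage.
So C is a sage.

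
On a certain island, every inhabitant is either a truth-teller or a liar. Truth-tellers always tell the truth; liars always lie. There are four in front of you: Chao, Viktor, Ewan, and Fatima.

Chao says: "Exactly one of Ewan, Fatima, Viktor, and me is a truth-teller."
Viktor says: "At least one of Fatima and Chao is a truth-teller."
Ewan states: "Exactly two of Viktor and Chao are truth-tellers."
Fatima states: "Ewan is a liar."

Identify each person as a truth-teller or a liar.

Chao: liar, Viktor: truth-teller, Ewan: liar, Fatima: truth-teller

Consider Chao. Suppose Chao is a truth-teller.
Then no assignment of the remaining roles makes every statement match its speaker's type — contradiction.
So Chao is a liar.
With that fixed, Ewan's statement is false, so Ewan is a liar.
With that fixed, Fatima's statement is true, so Fatima is a truth-teller.
With that fixed, Viktor's statement is true, so Viktor is a truth-teller.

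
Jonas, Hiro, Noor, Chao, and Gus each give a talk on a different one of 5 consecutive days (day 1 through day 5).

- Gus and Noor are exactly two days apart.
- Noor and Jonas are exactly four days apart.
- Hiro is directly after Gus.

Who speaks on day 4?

With clues 1–2, Gus, Jonas, and Noor are ruled out for day 4.
With clues 1–3, Chao is ruled out for day 4.
So day 4 is Hiro.

Hiro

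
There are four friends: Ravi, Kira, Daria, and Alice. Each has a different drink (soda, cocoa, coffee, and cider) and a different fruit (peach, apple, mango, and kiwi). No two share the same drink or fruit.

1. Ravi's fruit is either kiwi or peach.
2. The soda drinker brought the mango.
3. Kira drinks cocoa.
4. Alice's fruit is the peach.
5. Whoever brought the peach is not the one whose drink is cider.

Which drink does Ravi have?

cider

With clues 1–2, soda is impossible for Ravi's drink.
With clues 1–3, cocoa is impossible for Ravi's drink.
With clues 1–5, coffee is impossible for Ravi's drink.
That leaves cider.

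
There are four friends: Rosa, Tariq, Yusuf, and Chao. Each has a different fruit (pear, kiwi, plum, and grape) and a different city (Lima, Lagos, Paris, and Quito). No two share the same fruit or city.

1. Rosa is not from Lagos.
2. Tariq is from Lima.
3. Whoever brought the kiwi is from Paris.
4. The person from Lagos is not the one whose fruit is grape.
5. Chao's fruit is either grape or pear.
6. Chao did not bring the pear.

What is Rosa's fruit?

With clues 1–5, pear is impossible for Rosa's fruit.
With clues 1–6, grape and plum are impossible for Rosa's fruit.
That leaves kiwi.

kiwi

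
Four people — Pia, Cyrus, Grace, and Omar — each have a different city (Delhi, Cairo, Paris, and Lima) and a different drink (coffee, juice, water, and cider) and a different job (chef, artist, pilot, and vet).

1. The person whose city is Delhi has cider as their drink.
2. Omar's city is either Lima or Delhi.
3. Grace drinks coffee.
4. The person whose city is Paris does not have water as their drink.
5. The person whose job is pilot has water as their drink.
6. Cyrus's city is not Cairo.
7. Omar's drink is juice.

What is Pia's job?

pilot

With clues 1–7, artist, chef, and vet are impossible for Pia's job.
That leaves pilot.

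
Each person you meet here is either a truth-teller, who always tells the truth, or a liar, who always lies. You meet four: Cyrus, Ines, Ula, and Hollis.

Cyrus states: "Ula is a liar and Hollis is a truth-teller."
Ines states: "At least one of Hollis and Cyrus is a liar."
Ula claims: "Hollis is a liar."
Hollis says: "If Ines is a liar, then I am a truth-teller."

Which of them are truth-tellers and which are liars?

Cyrus: truth-teller, Ines: liar, Ula: liar, Hollis: truth-teller

Consider Cyrus. Suppose Cyrus is a liar.
Then no assignment of the remaining roles makes every statement match its speaker's type — contradiction.
So Cyrus is a truth-teller.
Consider Ines. Suppose Ines is a truth-teller.
Then no assignment of the remaining roles makes every statement match its speaker's type — contradiction.
So Ines is a liar.
Consider Ula. Suppose Ula is a truth-teller.
Then Cyrus's statement comes out false, contradicting Cyrus being a truth-teller.
So Ula is a liar.
Consider Hollis. Suppose Hollis is a liar.
Then Cyrus's statement comes out false, contradicting Cyrus being a truth-teller.
So Hollis is a truth-teller.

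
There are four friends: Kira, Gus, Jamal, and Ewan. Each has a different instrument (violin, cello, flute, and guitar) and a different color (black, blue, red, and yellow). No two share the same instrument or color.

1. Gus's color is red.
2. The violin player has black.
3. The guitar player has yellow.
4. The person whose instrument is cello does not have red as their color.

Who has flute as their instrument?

With clues 1–4, Ewan, Jamal, and Kira are impossible for the one with instrument flute.
That leaves Gus.

Gus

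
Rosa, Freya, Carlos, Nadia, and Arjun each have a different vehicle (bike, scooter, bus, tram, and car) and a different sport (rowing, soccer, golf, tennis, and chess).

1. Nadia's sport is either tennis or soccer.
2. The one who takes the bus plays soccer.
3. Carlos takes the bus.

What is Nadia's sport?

Clue 1 rules out chess, golf, and rowing for Nadia's sport.
With clues 1–3, soccer is impossible for Nadia's sport.
That leaves tennis.

tennis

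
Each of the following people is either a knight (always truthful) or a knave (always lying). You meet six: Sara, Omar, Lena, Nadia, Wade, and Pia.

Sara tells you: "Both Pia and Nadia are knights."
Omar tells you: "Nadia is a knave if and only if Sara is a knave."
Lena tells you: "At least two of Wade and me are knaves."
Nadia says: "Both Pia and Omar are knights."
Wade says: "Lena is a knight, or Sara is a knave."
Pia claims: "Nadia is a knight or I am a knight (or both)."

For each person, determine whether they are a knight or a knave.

Consider Sara. Suppose Sara is a knight.
Then no assignment of the remaining roles makes every statement match its speaker's type — contradiction.
So Sara is a knave.
With that fixed, Wade's statement is true, so Wade is a knight.
With that fixed, Lena's statement is false, so Lena is a knave.
Consider Omar. Suppose Omar is a knave.
Then no assignment of the remaining roles makes every statement match its speaker's type — contradiction.
So Omar is a knight.
Consider Nadia. Suppose Nadia is a knight.
Then Omar's statement comes out false, contradicting Omar being a knight.
So Nadia is a knave.
Consider Pia. Suppose Pia is a knight.
Then Nadia's statement comes out true, contradicting Nadia being a knave.
So Pia is a knave.

Sara: knave, Omar: knight, Lena: knave, Nadia: knave, Wade: knight, Pia: knave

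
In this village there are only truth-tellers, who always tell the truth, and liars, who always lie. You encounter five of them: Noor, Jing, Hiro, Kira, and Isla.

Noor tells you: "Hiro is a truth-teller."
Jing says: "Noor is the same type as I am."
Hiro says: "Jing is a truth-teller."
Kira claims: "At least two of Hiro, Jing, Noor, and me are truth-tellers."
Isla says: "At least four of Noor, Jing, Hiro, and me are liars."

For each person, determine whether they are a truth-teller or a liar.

Noor: truth-teller, Jing: truth-teller, Hiro: truth-teller, Kira: truth-teller, Isla: liar

Consider Noor. Suppose Noor is a liar.
Then whichever role Jing has, Jing's statement has the wrong truth value — contradiction.
So Noor is a truth-teller.
With that fixed, Isla's statement is false, so Isla is a liar.
Consider Jing. Suppose Jing is a liar.
Then no assignment of the remaining roles makes every statement match its speaker's type — contradiction.
So Jing is a truth-teller.
With that fixed, Hiro's statement is true, so Hiro is a truth-teller.
With that fixed, Kira's statement is true, so Kira is a truth-teller.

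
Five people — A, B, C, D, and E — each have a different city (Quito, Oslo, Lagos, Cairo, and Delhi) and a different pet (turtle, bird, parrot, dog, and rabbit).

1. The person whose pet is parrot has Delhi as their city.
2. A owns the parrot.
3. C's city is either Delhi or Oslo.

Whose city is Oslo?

With clues 1–2, A is impossible for the one with city Oslo.
With clues 1–3, B, D, and E are impossible for the one with city Oslo.
That leaves C.

C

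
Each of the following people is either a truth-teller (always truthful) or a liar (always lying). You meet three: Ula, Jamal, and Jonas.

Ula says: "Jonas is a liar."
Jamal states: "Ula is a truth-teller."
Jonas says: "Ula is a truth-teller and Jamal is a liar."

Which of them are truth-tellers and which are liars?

Consider Ula. Suppose Ula is a liar.
Then no assignment of the remaining roles makes every statement match its speaker's type — contradiction.
So Ula is a truth-teller.
With that fixed, Jamal's statement is true, so Jamal is a truth-teller.
With that fixed, Jonas's statement is false, so Jonas is a liar.

Ula: truth-teller, Jamal: truth-teller, Jonas: liar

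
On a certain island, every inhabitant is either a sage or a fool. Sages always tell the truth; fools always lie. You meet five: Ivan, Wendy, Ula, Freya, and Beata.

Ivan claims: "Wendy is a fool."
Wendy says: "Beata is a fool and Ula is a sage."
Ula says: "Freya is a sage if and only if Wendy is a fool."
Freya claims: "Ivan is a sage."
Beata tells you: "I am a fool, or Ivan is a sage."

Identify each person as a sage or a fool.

Ivan: sage, Wendy: fool, Ula: sage, Freya: sage, Beata: sage

Consider Ivan. Suppose Ivan is a fool.
Then whichever role Beata has, Beata's statement has the wrong truth value — contradiction.
So Ivan is a sage.
With that fixed, Freya's statement is true, so Freya is a sage.
With that fixed, Beata's statement is true, so Beata is a sage.
With that fixed, Wendy's statement is false, so Wendy is a fool.
With that fixed, Ula's statement is true, so Ula is a sage.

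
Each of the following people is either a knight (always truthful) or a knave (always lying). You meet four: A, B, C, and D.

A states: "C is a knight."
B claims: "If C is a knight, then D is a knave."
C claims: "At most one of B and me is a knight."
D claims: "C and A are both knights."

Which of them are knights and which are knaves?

Consider A. Suppose A is a knave.
Then no assignment of the remaining roles makes every statement match its speaker's type — contradiction.
So A is a knight.
Consider B. Suppose B is a knight.
Then whichever role C has, C's statement has the wrong truth value — contradiction.
So B is a knave.
With that fixed, C's statement is true, so C is a knight.
With that fixed, D's statement is true, so D is a knight.

A: knight, B: knave, C: knight, D: knight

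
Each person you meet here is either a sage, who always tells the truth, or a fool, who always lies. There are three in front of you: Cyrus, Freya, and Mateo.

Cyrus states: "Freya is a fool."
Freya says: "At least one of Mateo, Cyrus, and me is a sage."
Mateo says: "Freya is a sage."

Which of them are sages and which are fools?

Cyrus: fool, Freya: sage, Mateo: sage

Consider Cyrus. Suppose Cyrus is a sage.
Then no assignment of the remaining roles makes every statement match its speaker's type — contradiction.
So Cyrus is a fool.
Consider Freya. Suppose Freya is a fool.
Then Cyrus's statement comes out true, contradicting Cyrus being a fool.
So Freya is a sage.
With that fixed, Mateo's statement is true, so Mateo is a sage.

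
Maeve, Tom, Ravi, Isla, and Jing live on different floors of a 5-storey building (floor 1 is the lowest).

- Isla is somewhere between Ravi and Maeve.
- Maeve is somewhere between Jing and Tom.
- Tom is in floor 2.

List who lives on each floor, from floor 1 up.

From clue 1: Isla is in {2,3,4}.
From clues 1–2: Maeve is in {2,4}.
From clues 1–3: Ravi → floor 1, Tom → floor 2, Isla → floor 3, Maeve → floor 4, Jing → floor 5.

Ravi, Tom, Isla, Maeve, Jing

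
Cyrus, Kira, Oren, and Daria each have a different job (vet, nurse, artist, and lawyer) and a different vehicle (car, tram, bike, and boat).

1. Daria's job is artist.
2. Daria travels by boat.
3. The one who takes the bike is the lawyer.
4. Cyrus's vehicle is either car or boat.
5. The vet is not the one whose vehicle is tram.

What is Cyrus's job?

Clue 1 rules out artist for Cyrus's job.
With clues 1–4, lawyer is impossible for Cyrus's job.
With clues 1–5, nurse is impossible for Cyrus's job.
That leaves vet.

vet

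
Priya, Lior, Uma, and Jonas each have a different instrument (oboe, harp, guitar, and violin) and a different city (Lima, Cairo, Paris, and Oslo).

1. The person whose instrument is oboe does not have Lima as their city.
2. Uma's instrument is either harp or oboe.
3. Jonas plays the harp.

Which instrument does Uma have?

oboe

With clues 1–2, guitar and violin are impossible for Uma's instrument.
With clues 1–3, harp is impossible for Uma's instrument.
That leaves oboe.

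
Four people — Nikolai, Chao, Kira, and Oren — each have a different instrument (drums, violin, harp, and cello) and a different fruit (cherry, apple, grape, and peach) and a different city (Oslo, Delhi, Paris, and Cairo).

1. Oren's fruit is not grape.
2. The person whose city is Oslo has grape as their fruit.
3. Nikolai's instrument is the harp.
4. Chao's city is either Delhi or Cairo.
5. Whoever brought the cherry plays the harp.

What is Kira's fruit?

grape

With clues 1–5, apple, cherry, and peach are impossible for Kira's fruit.
That leaves grape.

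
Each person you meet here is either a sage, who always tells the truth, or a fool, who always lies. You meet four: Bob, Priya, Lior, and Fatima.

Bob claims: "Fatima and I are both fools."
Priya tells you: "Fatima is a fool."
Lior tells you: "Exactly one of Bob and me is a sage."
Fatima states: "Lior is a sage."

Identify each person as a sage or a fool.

Consider Bob. Suppose Bob is a sage.
Then Bob's own statement would have to be true, but it can't be — contradiction.
So Bob is a fool.
Consider Priya. Suppose Priya is a sage.
Then no assignment of the remaining roles makes every statement match its speaker's type — contradiction.
So Priya is a fool.
Consider Lior. Suppose Lior is a fool.
Then no assignment of the remaining roles makes every statement match its speaker's type — contradiction.
So Lior is a sage.
With that fixed, Fatima's statement is true, so Fatima is a sage.

Bob: fool, Priya: fool, Lior: sage, Fatima: sage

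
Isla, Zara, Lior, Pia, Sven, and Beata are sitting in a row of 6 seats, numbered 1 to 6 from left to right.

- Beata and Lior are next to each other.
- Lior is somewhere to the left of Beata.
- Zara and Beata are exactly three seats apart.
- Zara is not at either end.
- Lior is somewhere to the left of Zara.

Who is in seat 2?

With clues 1–4, Lior is ruled out for seat 2.
With clues 1–5, Isla, Pia, Sven, and Zara are ruled out for seat 2.
So seat 2 is Beata.

Beata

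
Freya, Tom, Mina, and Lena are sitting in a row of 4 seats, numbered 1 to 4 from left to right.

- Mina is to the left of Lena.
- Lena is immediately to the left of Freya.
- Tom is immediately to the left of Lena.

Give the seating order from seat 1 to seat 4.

From clue 1: Mina is in {1,2,3}.
From clues 1–2: Freya is in {3,4}.
From clues 1–3: Mina → seat 1, Tom → seat 2, Lena → seat 3, Freya → seat 4.

Mina, Tom, Lena, Freya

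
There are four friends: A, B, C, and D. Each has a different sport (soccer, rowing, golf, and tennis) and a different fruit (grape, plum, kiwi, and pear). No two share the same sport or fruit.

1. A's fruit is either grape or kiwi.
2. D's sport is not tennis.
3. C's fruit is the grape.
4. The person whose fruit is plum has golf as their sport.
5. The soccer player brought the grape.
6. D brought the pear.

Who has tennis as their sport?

A

With clues 1–2, D is impossible for the one with sport tennis.
With clues 1–5, C is impossible for the one with sport tennis.
With clues 1–6, B is impossible for the one with sport tennis.
That leaves A.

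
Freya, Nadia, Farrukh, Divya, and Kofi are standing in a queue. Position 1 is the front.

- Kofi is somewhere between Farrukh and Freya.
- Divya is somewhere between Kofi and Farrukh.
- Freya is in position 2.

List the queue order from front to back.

From clue 1: Kofi is in {2,3,4}.
From clues 1–2: Divya is in {2,3,4}.
From clues 1–3: Nadia → position 1, Freya → position 2, Kofi → position 3, Divya → position 4, Farrukh → position 5.

Nadia, Freya, Kofi, Divya, Farrukh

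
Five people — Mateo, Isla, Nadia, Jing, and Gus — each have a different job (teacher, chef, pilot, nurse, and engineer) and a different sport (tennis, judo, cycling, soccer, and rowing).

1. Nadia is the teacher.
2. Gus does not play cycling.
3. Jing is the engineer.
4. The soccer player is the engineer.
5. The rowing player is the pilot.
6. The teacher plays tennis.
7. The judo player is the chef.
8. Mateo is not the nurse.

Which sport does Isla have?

With clues 1–4, soccer is impossible for Isla's sport.
With clues 1–6, tennis is impossible for Isla's sport.
With clues 1–8, judo and rowing are impossible for Isla's sport.
That leaves cycling.

cycling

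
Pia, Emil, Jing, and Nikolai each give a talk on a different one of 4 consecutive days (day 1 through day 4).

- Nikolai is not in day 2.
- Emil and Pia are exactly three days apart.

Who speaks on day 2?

With clue 1, Nikolai is ruled out for day 2.
With clues 1–2, Emil and Pia are ruled out for day 2.
So day 2 is Jing.

Jing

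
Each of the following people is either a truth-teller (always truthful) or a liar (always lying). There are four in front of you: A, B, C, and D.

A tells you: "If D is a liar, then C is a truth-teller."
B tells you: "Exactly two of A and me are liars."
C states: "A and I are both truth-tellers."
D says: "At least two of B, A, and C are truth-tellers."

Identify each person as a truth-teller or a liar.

A: truth-teller, B: liar, C: truth-teller, D: truth-teller

Consider A. Suppose A is a liar.
Then whichever role B has, B's statement has the wrong truth value — contradiction.
So A is a truth-teller.
With that fixed, B's statement is false, so B is a liar.
Consider C. Suppose C is a liar.
Then no assignment of the remaining roles makes every statement match its speaker's type — contradiction.
So C is a truth-teller.
With that fixed, D's statement is true, so D is a truth-teller.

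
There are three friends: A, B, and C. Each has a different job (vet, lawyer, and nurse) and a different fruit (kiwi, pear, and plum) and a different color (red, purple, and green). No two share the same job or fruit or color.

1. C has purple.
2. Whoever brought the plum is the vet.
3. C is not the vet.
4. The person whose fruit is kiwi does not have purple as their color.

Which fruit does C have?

With clues 1–3, plum is impossible for C's fruit.
With clues 1–4, kiwi is impossible for C's fruit.
That leaves pear.

pear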